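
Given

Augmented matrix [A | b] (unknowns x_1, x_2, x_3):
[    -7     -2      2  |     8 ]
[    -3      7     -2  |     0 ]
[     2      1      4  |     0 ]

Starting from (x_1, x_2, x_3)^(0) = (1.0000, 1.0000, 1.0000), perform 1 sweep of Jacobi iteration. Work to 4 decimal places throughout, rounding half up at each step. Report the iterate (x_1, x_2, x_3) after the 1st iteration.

Iteration 1:
  x_1 = (8 - (-2)·1.0000 - (2)·1.0000) / (-7) = -1.1429
  x_2 = (0 - (-3)·1.0000 - (-2)·1.0000) / (7) = 0.7143
  x_3 = (0 - (2)·1.0000 - (1)·1.0000) / (4) = -0.7500

(-1.1429, 0.7143, -0.7500)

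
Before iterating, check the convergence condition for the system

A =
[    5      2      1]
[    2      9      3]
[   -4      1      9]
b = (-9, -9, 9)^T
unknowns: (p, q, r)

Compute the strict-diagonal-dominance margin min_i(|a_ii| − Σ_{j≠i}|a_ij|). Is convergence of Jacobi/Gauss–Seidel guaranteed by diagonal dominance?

2

row 1: |5| − (2+1) = 2
row 2: |9| − (2+3) = 4
row 3: |9| − (4+1) = 4
minimum over rows = 2 → strictly diagonally dominant (convergence guaranteed)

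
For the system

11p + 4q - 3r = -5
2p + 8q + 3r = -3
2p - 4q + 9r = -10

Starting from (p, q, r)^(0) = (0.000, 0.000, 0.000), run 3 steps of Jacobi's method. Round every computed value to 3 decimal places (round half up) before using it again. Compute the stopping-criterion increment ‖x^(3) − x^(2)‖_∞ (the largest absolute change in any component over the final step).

0.273

Iteration 1:
  p = (-5 - (4)·0.000 - (-3)·0.000) / (11) = -0.455
  q = (-3 - (2)·0.000 - (3)·0.000) / (8) = -0.375
  r = (-10 - (2)·0.000 - (-4)·0.000) / (9) = -1.111
Iteration 2:
  p = (-5 - (4)·-0.375 - (-3)·-1.111) / (11) = -0.621
  q = (-3 - (2)·-0.455 - (3)·-1.111) / (8) = 0.155
  r = (-10 - (2)·-0.455 - (-4)·-0.375) / (9) = -1.177
Iteration 3:
  p = (-5 - (4)·0.155 - (-3)·-1.177) / (11) = -0.832
  q = (-3 - (2)·-0.621 - (3)·-1.177) / (8) = 0.222
  r = (-10 - (2)·-0.621 - (-4)·0.155) / (9) = -0.904
Change: (-0.211, 0.067, 0.273) → max |·| = 0.273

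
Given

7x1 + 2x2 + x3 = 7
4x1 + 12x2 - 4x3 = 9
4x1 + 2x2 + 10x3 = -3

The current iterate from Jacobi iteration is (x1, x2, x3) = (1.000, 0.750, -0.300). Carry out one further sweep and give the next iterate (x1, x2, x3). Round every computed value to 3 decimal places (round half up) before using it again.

(0.829, 0.317, -0.850)

One sweep:
  x1 = (7 - (2)·0.750 - (1)·-0.300) / (7) = 0.829
  x2 = (9 - (4)·1.000 - (-4)·-0.300) / (12) = 0.317
  x3 = (-3 - (4)·1.000 - (2)·0.750) / (10) = -0.850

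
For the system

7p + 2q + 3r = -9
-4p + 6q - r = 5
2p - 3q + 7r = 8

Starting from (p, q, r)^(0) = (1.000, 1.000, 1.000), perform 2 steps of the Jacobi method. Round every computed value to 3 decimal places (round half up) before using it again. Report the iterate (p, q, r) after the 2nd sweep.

(-2.313, -0.286, 2.429)

Iteration 1:
  p = (-9 - (2)·1.000 - (3)·1.000) / (7) = -2.000
  q = (5 - (-4)·1.000 - (-1)·1.000) / (6) = 1.667
  r = (8 - (2)·1.000 - (-3)·1.000) / (7) = 1.286
Iteration 2:
  p = (-9 - (2)·1.667 - (3)·1.286) / (7) = -2.313
  q = (5 - (-4)·-2.000 - (-1)·1.286) / (6) = -0.286
  r = (8 - (2)·-2.000 - (-3)·1.667) / (7) = 2.429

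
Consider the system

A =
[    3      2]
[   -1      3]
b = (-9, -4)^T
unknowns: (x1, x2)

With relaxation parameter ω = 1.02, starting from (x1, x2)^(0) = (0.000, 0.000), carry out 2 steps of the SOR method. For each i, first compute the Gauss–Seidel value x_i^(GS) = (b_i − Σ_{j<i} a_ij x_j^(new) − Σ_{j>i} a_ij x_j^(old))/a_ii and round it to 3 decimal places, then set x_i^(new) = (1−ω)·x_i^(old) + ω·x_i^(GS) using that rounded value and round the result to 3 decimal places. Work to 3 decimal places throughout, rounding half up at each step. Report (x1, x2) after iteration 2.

(-1.367, -1.777)

Iteration 1:
  x1: GS value = (-9 - (2)·0.000) / (3) = -3.000;  x1 ← (1−ω)·0.000 + ω·-3.000 = -3.060
  x2: GS value = (-4 - (-1)·-3.060) / (3) = -2.353;  x2 ← (1−ω)·0.000 + ω·-2.353 = -2.400
Iteration 2:
  x1: GS value = (-9 - (2)·-2.400) / (3) = -1.400;  x1 ← (1−ω)·-3.060 + ω·-1.400 = -1.367
  x2: GS value = (-4 - (-1)·-1.367) / (3) = -1.789;  x2 ← (1−ω)·-2.400 + ω·-1.789 = -1.777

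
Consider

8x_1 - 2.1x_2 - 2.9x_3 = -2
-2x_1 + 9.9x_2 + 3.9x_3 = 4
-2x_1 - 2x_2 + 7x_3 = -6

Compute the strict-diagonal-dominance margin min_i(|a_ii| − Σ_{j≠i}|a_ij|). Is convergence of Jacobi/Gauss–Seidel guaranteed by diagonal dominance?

3

row 1: |8| − (2.1+2.9) = 3
row 2: |9.9| − (2+3.9) = 4
row 3: |7| − (2+2) = 3
minimum over rows = 3 → strictly diagonally dominant (convergence guaranteed)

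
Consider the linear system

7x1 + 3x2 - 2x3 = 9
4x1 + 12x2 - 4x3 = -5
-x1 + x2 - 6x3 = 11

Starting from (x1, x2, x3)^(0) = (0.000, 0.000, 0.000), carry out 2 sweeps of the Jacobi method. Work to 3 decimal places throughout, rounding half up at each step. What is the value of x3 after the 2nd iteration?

Iteration 1:
  x1 = (9 - (3)·0.000 - (-2)·0.000) / (7) = 1.286
  x2 = (-5 - (4)·0.000 - (-4)·0.000) / (12) = -0.417
  x3 = (11 - (-1)·0.000 - (1)·0.000) / (-6) = -1.833
Iteration 2:
  x1 = (9 - (3)·-0.417 - (-2)·-1.833) / (7) = 0.941
  x2 = (-5 - (4)·1.286 - (-4)·-1.833) / (12) = -1.456
  x3 = (11 - (-1)·1.286 - (1)·-0.417) / (-6) = -2.117

-2.117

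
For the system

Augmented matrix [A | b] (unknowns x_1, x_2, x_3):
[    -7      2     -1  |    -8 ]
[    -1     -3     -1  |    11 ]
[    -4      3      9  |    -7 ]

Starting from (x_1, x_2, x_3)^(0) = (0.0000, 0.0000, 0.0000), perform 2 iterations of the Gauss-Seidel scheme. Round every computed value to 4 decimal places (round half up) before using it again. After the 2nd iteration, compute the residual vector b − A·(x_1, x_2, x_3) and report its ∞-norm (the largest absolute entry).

Iteration 1:
  x_1 = (-8 - (2)·0.0000 - (-1)·0.0000) / (-7) = 1.1429
  x_2 = (11 - (-1)·1.1429 - (-1)·0.0000) / (-3) = -4.0476
  x_3 = (-7 - (-4)·1.1429 - (3)·-4.0476) / (9) = 1.0794
Iteration 2:
  x_1 = (-8 - (2)·-4.0476 - (-1)·1.0794) / (-7) = -0.1678
  x_2 = (11 - (-1)·-0.1678 - (-1)·1.0794) / (-3) = -3.9705
  x_3 = (-7 - (-4)·-0.1678 - (3)·-3.9705) / (9) = 0.4711
Residual b − A·x = (-0.7625, -0.6082, 0.0004); ∞-norm = 0.7625

0.7625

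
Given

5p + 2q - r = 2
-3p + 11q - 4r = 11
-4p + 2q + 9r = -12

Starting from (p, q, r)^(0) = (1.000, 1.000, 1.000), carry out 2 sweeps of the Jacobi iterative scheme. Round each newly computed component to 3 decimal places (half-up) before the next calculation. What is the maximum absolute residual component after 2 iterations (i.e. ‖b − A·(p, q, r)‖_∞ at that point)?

Iteration 1:
  p = (2 - (2)·1.000 - (-1)·1.000) / (5) = 0.200
  q = (11 - (-3)·1.000 - (-4)·1.000) / (11) = 1.636
  r = (-12 - (-4)·1.000 - (2)·1.000) / (9) = -1.111
Iteration 2:
  p = (2 - (2)·1.636 - (-1)·-1.111) / (5) = -0.477
  q = (11 - (-3)·0.200 - (-4)·-1.111) / (11) = 0.651
  r = (-12 - (-4)·0.200 - (2)·1.636) / (9) = -1.608
Residual b − A·x = (1.475, -4.024, -0.738); ∞-norm = 4.024

4.024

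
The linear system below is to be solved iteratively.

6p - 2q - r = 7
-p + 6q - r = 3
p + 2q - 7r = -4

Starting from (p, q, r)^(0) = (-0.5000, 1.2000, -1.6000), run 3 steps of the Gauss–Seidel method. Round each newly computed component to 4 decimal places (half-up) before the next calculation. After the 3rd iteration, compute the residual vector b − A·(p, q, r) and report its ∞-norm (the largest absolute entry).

0.1469

Iteration 1:
  p = (7 - (-2)·1.2000 - (-1)·-1.6000) / (6) = 1.3000
  q = (3 - (-1)·1.3000 - (-1)·-1.6000) / (6) = 0.4500
  r = (-4 - (1)·1.3000 - (2)·0.4500) / (-7) = 0.8857
Iteration 2:
  p = (7 - (-2)·0.4500 - (-1)·0.8857) / (6) = 1.4643
  q = (3 - (-1)·1.4643 - (-1)·0.8857) / (6) = 0.8917
  r = (-4 - (1)·1.4643 - (2)·0.8917) / (-7) = 1.0354
Iteration 3:
  p = (7 - (-2)·0.8917 - (-1)·1.0354) / (6) = 1.6365
  q = (3 - (-1)·1.6365 - (-1)·1.0354) / (6) = 0.9453
  r = (-4 - (1)·1.6365 - (2)·0.9453) / (-7) = 1.0753
Residual b − A·x = (0.1469, 0.0400, 0.0000); ∞-norm = 0.1469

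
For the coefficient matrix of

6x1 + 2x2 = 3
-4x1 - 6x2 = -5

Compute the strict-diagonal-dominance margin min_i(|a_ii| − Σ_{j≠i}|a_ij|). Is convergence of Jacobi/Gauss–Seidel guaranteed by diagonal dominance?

row 1: |6| − (2) = 4
row 2: |-6| − (4) = 2
minimum over rows = 2 → strictly diagonally dominant (convergence guaranteed)

2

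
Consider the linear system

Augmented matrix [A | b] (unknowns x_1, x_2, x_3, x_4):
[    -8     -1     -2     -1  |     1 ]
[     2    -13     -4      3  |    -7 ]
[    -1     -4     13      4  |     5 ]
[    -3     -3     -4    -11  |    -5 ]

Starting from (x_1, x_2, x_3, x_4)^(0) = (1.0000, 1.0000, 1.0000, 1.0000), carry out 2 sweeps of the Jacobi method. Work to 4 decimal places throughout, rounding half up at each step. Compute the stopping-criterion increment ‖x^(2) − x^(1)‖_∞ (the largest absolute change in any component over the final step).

Iteration 1:
  x_1 = (1 - (-1)·1.0000 - (-2)·1.0000 - (-1)·1.0000) / (-8) = -0.6250
  x_2 = (-7 - (2)·1.0000 - (-4)·1.0000 - (3)·1.0000) / (-13) = 0.6154
  x_3 = (5 - (-1)·1.0000 - (-4)·1.0000 - (4)·1.0000) / (13) = 0.4615
  x_4 = (-5 - (-3)·1.0000 - (-3)·1.0000 - (-4)·1.0000) / (-11) = -0.4545
Iteration 2:
  x_1 = (1 - (-1)·0.6154 - (-2)·0.4615 - (-1)·-0.4545) / (-8) = -0.2605
  x_2 = (-7 - (2)·-0.6250 - (-4)·0.4615 - (3)·-0.4545) / (-13) = 0.1954
  x_3 = (5 - (-1)·-0.6250 - (-4)·0.6154 - (4)·-0.4545) / (13) = 0.6657
  x_4 = (-5 - (-3)·-0.6250 - (-3)·0.6154 - (-4)·0.4615) / (-11) = 0.2893
Change: (0.3645, -0.4200, 0.2042, 0.7438) → max |·| = 0.7438

0.7438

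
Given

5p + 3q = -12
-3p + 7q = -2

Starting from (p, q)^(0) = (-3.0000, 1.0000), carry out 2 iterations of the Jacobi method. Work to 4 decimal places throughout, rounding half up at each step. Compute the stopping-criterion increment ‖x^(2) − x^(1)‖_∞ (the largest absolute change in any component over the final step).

1.5428

Iteration 1:
  p = (-12 - (3)·1.0000) / (5) = -3.0000
  q = (-2 - (-3)·-3.0000) / (7) = -1.5714
Iteration 2:
  p = (-12 - (3)·-1.5714) / (5) = -1.4572
  q = (-2 - (-3)·-3.0000) / (7) = -1.5714
Change: (1.5428, 0.0000) → max |·| = 1.5428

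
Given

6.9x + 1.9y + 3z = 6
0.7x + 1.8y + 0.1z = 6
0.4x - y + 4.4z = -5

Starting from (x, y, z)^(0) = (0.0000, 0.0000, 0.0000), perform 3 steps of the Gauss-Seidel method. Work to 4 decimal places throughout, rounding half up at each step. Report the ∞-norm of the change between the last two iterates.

Iteration 1:
  x = (6 - (1.9)·0.0000 - (3)·0.0000) / (6.9) = 0.8696
  y = (6 - (0.7)·0.8696 - (0.1)·0.0000) / (1.8) = 2.9952
  z = (-5 - (0.4)·0.8696 - (-1)·2.9952) / (4.4) = -0.5347
Iteration 2:
  x = (6 - (1.9)·2.9952 - (3)·-0.5347) / (6.9) = 0.2773
  y = (6 - (0.7)·0.2773 - (0.1)·-0.5347) / (1.8) = 3.2552
  z = (-5 - (0.4)·0.2773 - (-1)·3.2552) / (4.4) = -0.4218
Iteration 3:
  x = (6 - (1.9)·3.2552 - (3)·-0.4218) / (6.9) = 0.1566
  y = (6 - (0.7)·0.1566 - (0.1)·-0.4218) / (1.8) = 3.2959
  z = (-5 - (0.4)·0.1566 - (-1)·3.2959) / (4.4) = -0.4015
Change: (-0.1207, 0.0407, 0.0203) → max |·| = 0.1207

0.1207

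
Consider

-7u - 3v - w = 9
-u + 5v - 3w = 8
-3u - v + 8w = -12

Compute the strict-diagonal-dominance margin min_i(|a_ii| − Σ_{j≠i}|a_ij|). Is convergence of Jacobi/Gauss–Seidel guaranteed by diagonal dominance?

row 1: |-7| − (3+1) = 3
row 2: |5| − (1+3) = 1
row 3: |8| − (3+1) = 4
minimum over rows = 1 → strictly diagonally dominant (convergence guaranteed)

1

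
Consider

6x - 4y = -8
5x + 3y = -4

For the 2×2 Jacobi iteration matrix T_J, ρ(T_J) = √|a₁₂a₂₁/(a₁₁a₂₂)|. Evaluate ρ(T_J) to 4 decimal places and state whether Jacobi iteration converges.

a₁₂a₂₁/(a₁₁a₂₂) = (-4)·(5) / ((6)·(3)) = -1.111111
ρ = √|-1.111111| = √1.111111 = 1.0541
ρ > 1, so Jacobi diverges

1.0541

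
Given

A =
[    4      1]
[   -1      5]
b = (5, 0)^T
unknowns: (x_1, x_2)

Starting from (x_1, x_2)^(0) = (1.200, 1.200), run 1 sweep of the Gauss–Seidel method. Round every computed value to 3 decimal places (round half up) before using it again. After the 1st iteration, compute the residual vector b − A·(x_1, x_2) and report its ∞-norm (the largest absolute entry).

1.010

Iteration 1:
  x_1 = (5 - (1)·1.200) / (4) = 0.950
  x_2 = (0 - (-1)·0.950) / (5) = 0.190
Residual b − A·x = (1.010, 0.000); ∞-norm = 1.010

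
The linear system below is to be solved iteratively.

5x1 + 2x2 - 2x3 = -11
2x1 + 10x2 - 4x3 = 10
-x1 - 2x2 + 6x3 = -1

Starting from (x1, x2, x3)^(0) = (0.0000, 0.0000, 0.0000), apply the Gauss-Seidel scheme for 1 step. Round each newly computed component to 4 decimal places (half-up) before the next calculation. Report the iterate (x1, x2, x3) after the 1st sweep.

Iteration 1:
  x1 = (-11 - (2)·0.0000 - (-2)·0.0000) / (5) = -2.2000
  x2 = (10 - (2)·-2.2000 - (-4)·0.0000) / (10) = 1.4400
  x3 = (-1 - (-1)·-2.2000 - (-2)·1.4400) / (6) = -0.0533

(-2.2000, 1.4400, -0.0533)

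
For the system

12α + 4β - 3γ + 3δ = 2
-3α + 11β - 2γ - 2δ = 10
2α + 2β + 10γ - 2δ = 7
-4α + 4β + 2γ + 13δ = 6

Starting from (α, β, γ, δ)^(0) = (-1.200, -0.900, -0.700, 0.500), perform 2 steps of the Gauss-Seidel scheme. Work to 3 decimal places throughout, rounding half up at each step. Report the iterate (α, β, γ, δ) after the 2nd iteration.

(-0.029, 1.033, 0.527, 0.054)

Iteration 1:
  α = (2 - (4)·-0.900 - (-3)·-0.700 - (3)·0.500) / (12) = 0.167
  β = (10 - (-3)·0.167 - (-2)·-0.700 - (-2)·0.500) / (11) = 0.918
  γ = (7 - (2)·0.167 - (2)·0.918 - (-2)·0.500) / (10) = 0.583
  δ = (6 - (-4)·0.167 - (4)·0.918 - (2)·0.583) / (13) = 0.141
Iteration 2:
  α = (2 - (4)·0.918 - (-3)·0.583 - (3)·0.141) / (12) = -0.029
  β = (10 - (-3)·-0.029 - (-2)·0.583 - (-2)·0.141) / (11) = 1.033
  γ = (7 - (2)·-0.029 - (2)·1.033 - (-2)·0.141) / (10) = 0.527
  δ = (6 - (-4)·-0.029 - (4)·1.033 - (2)·0.527) / (13) = 0.054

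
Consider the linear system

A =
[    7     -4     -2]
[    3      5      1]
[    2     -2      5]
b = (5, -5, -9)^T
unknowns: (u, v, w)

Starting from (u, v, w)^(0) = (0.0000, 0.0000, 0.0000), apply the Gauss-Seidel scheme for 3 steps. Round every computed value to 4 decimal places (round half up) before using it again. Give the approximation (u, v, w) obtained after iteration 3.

(0.3315, -0.9117, -2.2973)

Iteration 1:
  u = (5 - (-4)·0.0000 - (-2)·0.0000) / (7) = 0.7143
  v = (-5 - (3)·0.7143 - (1)·0.0000) / (5) = -1.4286
  w = (-9 - (2)·0.7143 - (-2)·-1.4286) / (5) = -2.6572
Iteration 2:
  u = (5 - (-4)·-1.4286 - (-2)·-2.6572) / (7) = -0.8613
  v = (-5 - (3)·-0.8613 - (1)·-2.6572) / (5) = 0.0482
  w = (-9 - (2)·-0.8613 - (-2)·0.0482) / (5) = -1.4362
Iteration 3:
  u = (5 - (-4)·0.0482 - (-2)·-1.4362) / (7) = 0.3315
  v = (-5 - (3)·0.3315 - (1)·-1.4362) / (5) = -0.9117
  w = (-9 - (2)·0.3315 - (-2)·-0.9117) / (5) = -2.2973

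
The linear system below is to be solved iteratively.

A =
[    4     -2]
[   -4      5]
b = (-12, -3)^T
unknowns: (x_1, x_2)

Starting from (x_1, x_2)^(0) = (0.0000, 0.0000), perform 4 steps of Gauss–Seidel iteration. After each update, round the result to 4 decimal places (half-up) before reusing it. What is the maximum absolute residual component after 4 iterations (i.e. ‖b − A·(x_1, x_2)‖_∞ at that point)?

0.3840

Iteration 1:
  x_1 = (-12 - (-2)·0.0000) / (4) = -3.0000
  x_2 = (-3 - (-4)·-3.0000) / (5) = -3.0000
Iteration 2:
  x_1 = (-12 - (-2)·-3.0000) / (4) = -4.5000
  x_2 = (-3 - (-4)·-4.5000) / (5) = -4.2000
Iteration 3:
  x_1 = (-12 - (-2)·-4.2000) / (4) = -5.1000
  x_2 = (-3 - (-4)·-5.1000) / (5) = -4.6800
Iteration 4:
  x_1 = (-12 - (-2)·-4.6800) / (4) = -5.3400
  x_2 = (-3 - (-4)·-5.3400) / (5) = -4.8720
Residual b − A·x = (-0.3840, 0.0000); ∞-norm = 0.3840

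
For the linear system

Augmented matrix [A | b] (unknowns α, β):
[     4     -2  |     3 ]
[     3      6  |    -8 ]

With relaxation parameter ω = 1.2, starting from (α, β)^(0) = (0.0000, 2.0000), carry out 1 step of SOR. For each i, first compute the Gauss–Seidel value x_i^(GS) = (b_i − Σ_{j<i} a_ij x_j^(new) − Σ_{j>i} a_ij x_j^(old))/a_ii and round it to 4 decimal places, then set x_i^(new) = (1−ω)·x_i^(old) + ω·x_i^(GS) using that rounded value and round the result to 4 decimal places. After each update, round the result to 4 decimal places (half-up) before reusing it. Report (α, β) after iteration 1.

(2.1000, -3.2600)

Iteration 1:
  α: GS value = (3 - (-2)·2.0000) / (4) = 1.7500;  α ← (1−ω)·0.0000 + ω·1.7500 = 2.1000
  β: GS value = (-8 - (3)·2.1000) / (6) = -2.3833;  β ← (1−ω)·2.0000 + ω·-2.3833 = -3.2600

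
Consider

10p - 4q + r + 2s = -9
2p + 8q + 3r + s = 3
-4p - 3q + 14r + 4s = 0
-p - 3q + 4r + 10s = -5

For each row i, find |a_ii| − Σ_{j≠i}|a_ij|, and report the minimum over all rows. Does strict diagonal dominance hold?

2

row 1: |10| − (4+1+2) = 3
row 2: |8| − (2+3+1) = 2
row 3: |14| − (4+3+4) = 3
row 4: |10| − (1+3+4) = 2
minimum over rows = 2 → strictly diagonally dominant (convergence guaranteed)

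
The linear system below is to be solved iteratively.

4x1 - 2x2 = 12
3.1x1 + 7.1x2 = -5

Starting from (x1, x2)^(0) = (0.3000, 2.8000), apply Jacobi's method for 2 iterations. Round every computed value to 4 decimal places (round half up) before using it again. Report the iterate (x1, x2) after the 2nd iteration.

Iteration 1:
  x1 = (12 - (-2)·2.8000) / (4) = 4.4000
  x2 = (-5 - (3.1)·0.3000) / (7.1) = -0.8352
Iteration 2:
  x1 = (12 - (-2)·-0.8352) / (4) = 2.5824
  x2 = (-5 - (3.1)·4.4000) / (7.1) = -2.6254

(2.5824, -2.6254)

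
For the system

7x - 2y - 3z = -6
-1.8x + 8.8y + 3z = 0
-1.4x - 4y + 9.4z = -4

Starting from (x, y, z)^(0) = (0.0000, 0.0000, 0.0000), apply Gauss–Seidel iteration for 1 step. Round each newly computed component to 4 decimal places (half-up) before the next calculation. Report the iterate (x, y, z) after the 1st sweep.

Iteration 1:
  x = (-6 - (-2)·0.0000 - (-3)·0.0000) / (7) = -0.8571
  y = (0 - (-1.8)·-0.8571 - (3)·0.0000) / (8.8) = -0.1753
  z = (-4 - (-1.4)·-0.8571 - (-4)·-0.1753) / (9.4) = -0.6278

(-0.8571, -0.1753, -0.6278)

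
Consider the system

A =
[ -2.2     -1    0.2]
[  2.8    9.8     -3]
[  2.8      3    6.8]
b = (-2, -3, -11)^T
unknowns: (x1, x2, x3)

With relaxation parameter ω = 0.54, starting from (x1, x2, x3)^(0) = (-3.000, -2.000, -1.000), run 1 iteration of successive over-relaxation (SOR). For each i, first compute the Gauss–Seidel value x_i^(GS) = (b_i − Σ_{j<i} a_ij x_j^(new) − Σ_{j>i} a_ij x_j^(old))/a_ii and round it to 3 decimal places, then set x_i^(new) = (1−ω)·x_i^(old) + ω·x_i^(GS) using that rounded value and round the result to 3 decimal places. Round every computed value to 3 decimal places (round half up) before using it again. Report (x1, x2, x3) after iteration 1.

Iteration 1:
  x1: GS value = (-2 - (-1)·-2.000 - (0.2)·-1.000) / (-2.2) = 1.727;  x1 ← (1−ω)·-3.000 + ω·1.727 = -0.447
  x2: GS value = (-3 - (2.8)·-0.447 - (-3)·-1.000) / (9.8) = -0.485;  x2 ← (1−ω)·-2.000 + ω·-0.485 = -1.182
  x3: GS value = (-11 - (2.8)·-0.447 - (3)·-1.182) / (6.8) = -0.912;  x3 ← (1−ω)·-1.000 + ω·-0.912 = -0.952

(-0.447, -1.182, -0.952)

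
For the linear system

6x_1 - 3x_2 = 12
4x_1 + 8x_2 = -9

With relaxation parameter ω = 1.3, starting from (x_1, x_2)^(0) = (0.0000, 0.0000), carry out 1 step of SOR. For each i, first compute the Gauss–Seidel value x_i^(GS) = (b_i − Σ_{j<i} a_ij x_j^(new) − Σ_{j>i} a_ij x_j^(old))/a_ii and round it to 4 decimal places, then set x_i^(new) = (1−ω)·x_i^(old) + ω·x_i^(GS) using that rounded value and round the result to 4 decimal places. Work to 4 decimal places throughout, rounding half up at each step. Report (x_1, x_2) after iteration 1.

(2.6000, -3.1525)

Iteration 1:
  x_1: GS value = (12 - (-3)·0.0000) / (6) = 2.0000;  x_1 ← (1−ω)·0.0000 + ω·2.0000 = 2.6000
  x_2: GS value = (-9 - (4)·2.6000) / (8) = -2.4250;  x_2 ← (1−ω)·0.0000 + ω·-2.4250 = -3.1525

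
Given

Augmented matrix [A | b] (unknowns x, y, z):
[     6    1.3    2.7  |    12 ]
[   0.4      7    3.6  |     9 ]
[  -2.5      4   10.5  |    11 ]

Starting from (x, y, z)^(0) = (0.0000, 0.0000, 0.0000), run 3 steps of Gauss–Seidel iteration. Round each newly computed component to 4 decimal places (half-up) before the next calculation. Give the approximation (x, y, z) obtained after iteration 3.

Iteration 1:
  x = (12 - (1.3)·0.0000 - (2.7)·0.0000) / (6) = 2.0000
  y = (9 - (0.4)·2.0000 - (3.6)·0.0000) / (7) = 1.1714
  z = (11 - (-2.5)·2.0000 - (4)·1.1714) / (10.5) = 1.0776
Iteration 2:
  x = (12 - (1.3)·1.1714 - (2.7)·1.0776) / (6) = 1.2613
  y = (9 - (0.4)·1.2613 - (3.6)·1.0776) / (7) = 0.6594
  z = (11 - (-2.5)·1.2613 - (4)·0.6594) / (10.5) = 1.0967
Iteration 3:
  x = (12 - (1.3)·0.6594 - (2.7)·1.0967) / (6) = 1.3636
  y = (9 - (0.4)·1.3636 - (3.6)·1.0967) / (7) = 0.6438
  z = (11 - (-2.5)·1.3636 - (4)·0.6438) / (10.5) = 1.1270

(1.3636, 0.6438, 1.1270)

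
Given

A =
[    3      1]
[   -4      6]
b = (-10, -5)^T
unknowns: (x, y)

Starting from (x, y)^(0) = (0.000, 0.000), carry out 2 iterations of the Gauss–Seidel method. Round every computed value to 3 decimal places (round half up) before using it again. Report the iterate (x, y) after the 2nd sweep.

Iteration 1:
  x = (-10 - (1)·0.000) / (3) = -3.333
  y = (-5 - (-4)·-3.333) / (6) = -3.055
Iteration 2:
  x = (-10 - (1)·-3.055) / (3) = -2.315
  y = (-5 - (-4)·-2.315) / (6) = -2.377

(-2.315, -2.377)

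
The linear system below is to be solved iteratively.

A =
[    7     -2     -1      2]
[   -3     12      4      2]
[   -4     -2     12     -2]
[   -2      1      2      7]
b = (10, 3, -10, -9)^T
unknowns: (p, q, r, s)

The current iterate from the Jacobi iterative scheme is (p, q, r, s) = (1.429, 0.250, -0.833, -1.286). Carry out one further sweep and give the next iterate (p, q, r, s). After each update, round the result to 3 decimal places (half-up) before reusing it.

One sweep:
  p = (10 - (-2)·0.250 - (-1)·-0.833 - (2)·-1.286) / (7) = 1.748
  q = (3 - (-3)·1.429 - (4)·-0.833 - (2)·-1.286) / (12) = 1.099
  r = (-10 - (-4)·1.429 - (-2)·0.250 - (-2)·-1.286) / (12) = -0.530
  s = (-9 - (-2)·1.429 - (1)·0.250 - (2)·-0.833) / (7) = -0.675

(1.748, 1.099, -0.530, -0.675)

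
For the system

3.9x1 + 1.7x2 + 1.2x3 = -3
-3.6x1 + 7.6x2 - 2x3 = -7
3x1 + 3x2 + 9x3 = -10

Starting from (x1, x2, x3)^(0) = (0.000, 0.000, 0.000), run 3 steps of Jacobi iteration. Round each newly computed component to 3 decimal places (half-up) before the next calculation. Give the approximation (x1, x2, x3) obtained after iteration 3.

(0.087, -1.078, -0.576)

Iteration 1:
  x1 = (-3 - (1.7)·0.000 - (1.2)·0.000) / (3.9) = -0.769
  x2 = (-7 - (-3.6)·0.000 - (-2)·0.000) / (7.6) = -0.921
  x3 = (-10 - (3)·0.000 - (3)·0.000) / (9) = -1.111
Iteration 2:
  x1 = (-3 - (1.7)·-0.921 - (1.2)·-1.111) / (3.9) = -0.026
  x2 = (-7 - (-3.6)·-0.769 - (-2)·-1.111) / (7.6) = -1.578
  x3 = (-10 - (3)·-0.769 - (3)·-0.921) / (9) = -0.548
Iteration 3:
  x1 = (-3 - (1.7)·-1.578 - (1.2)·-0.548) / (3.9) = 0.087
  x2 = (-7 - (-3.6)·-0.026 - (-2)·-0.548) / (7.6) = -1.078
  x3 = (-10 - (3)·-0.026 - (3)·-1.578) / (9) = -0.576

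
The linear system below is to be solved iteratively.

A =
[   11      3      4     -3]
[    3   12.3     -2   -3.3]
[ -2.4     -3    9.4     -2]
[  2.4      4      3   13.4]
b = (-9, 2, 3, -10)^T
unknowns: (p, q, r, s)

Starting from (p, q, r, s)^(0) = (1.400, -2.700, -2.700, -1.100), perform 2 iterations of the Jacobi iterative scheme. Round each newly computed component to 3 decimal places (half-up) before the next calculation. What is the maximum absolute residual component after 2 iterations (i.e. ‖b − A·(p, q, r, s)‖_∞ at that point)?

Iteration 1:
  p = (-9 - (3)·-2.700 - (4)·-2.700 - (-3)·-1.100) / (11) = 0.600
  q = (2 - (3)·1.400 - (-2)·-2.700 - (-3.3)·-1.100) / (12.3) = -0.913
  r = (3 - (-2.4)·1.400 - (-3)·-2.700 - (-2)·-1.100) / (9.4) = -0.419
  s = (-10 - (2.4)·1.400 - (4)·-2.700 - (3)·-2.700) / (13.4) = 0.413
Iteration 2:
  p = (-9 - (3)·-0.913 - (4)·-0.419 - (-3)·0.413) / (11) = -0.304
  q = (2 - (3)·0.600 - (-2)·-0.419 - (-3.3)·0.413) / (12.3) = 0.059
  r = (3 - (-2.4)·0.600 - (-3)·-0.913 - (-2)·0.413) / (9.4) = 0.269
  s = (-10 - (2.4)·0.600 - (4)·-0.913 - (3)·-0.419) / (13.4) = -0.487
Residual b − A·x = (-8.370, 1.117, -1.055, -3.788); ∞-norm = 8.370

8.370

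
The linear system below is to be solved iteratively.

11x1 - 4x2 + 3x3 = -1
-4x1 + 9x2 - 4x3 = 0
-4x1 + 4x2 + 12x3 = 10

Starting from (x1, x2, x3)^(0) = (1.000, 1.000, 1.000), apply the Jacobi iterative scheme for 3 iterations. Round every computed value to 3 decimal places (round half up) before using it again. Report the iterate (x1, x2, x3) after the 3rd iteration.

(-0.103, 0.241, 0.712)

Iteration 1:
  x1 = (-1 - (-4)·1.000 - (3)·1.000) / (11) = 0.000
  x2 = (0 - (-4)·1.000 - (-4)·1.000) / (9) = 0.889
  x3 = (10 - (-4)·1.000 - (4)·1.000) / (12) = 0.833
Iteration 2:
  x1 = (-1 - (-4)·0.889 - (3)·0.833) / (11) = 0.005
  x2 = (0 - (-4)·0.000 - (-4)·0.833) / (9) = 0.370
  x3 = (10 - (-4)·0.000 - (4)·0.889) / (12) = 0.537
Iteration 3:
  x1 = (-1 - (-4)·0.370 - (3)·0.537) / (11) = -0.103
  x2 = (0 - (-4)·0.005 - (-4)·0.537) / (9) = 0.241
  x3 = (10 - (-4)·0.005 - (4)·0.370) / (12) = 0.712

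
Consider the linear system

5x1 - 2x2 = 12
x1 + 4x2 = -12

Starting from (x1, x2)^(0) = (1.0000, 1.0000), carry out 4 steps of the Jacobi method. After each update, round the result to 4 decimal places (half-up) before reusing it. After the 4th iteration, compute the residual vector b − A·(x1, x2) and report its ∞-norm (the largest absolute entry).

Iteration 1:
  x1 = (12 - (-2)·1.0000) / (5) = 2.8000
  x2 = (-12 - (1)·1.0000) / (4) = -3.2500
Iteration 2:
  x1 = (12 - (-2)·-3.2500) / (5) = 1.1000
  x2 = (-12 - (1)·2.8000) / (4) = -3.7000
Iteration 3:
  x1 = (12 - (-2)·-3.7000) / (5) = 0.9200
  x2 = (-12 - (1)·1.1000) / (4) = -3.2750
Iteration 4:
  x1 = (12 - (-2)·-3.2750) / (5) = 1.0900
  x2 = (-12 - (1)·0.9200) / (4) = -3.2300
Residual b − A·x = (0.0900, -0.1700); ∞-norm = 0.1700

0.1700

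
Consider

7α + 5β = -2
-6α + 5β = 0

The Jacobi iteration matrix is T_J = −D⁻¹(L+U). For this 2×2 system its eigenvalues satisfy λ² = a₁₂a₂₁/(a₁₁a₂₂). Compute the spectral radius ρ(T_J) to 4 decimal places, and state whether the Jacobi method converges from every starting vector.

0.9258

a₁₂a₂₁/(a₁₁a₂₂) = (5)·(-6) / ((7)·(5)) = -0.857143
ρ = √|-0.857143| = √0.857143 = 0.9258
ρ < 1, so Jacobi converges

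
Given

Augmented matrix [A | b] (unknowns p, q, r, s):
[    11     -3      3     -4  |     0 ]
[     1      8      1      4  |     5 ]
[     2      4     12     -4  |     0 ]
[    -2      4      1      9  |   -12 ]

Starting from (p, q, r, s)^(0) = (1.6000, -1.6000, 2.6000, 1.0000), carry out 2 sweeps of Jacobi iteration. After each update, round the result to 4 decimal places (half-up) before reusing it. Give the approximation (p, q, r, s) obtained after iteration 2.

Iteration 1:
  p = (0 - (-3)·-1.6000 - (3)·2.6000 - (-4)·1.0000) / (11) = -0.7818
  q = (5 - (1)·1.6000 - (1)·2.6000 - (4)·1.0000) / (8) = -0.4000
  r = (0 - (2)·1.6000 - (4)·-1.6000 - (-4)·1.0000) / (12) = 0.6000
  s = (-12 - (-2)·1.6000 - (4)·-1.6000 - (1)·2.6000) / (9) = -0.5556
Iteration 2:
  p = (0 - (-3)·-0.4000 - (3)·0.6000 - (-4)·-0.5556) / (11) = -0.4748
  q = (5 - (1)·-0.7818 - (1)·0.6000 - (4)·-0.5556) / (8) = 0.9255
  r = (0 - (2)·-0.7818 - (4)·-0.4000 - (-4)·-0.5556) / (12) = 0.0784
  s = (-12 - (-2)·-0.7818 - (4)·-0.4000 - (1)·0.6000) / (9) = -1.3960

(-0.4748, 0.9255, 0.0784, -1.3960)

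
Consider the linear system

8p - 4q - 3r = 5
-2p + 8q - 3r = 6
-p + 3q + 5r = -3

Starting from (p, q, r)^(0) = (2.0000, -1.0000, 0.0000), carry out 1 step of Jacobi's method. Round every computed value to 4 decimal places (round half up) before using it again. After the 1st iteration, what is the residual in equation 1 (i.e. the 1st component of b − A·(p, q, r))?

10.2000

Iteration 1:
  p = (5 - (-4)·-1.0000 - (-3)·0.0000) / (8) = 0.1250
  q = (6 - (-2)·2.0000 - (-3)·0.0000) / (8) = 1.2500
  r = (-3 - (-1)·2.0000 - (3)·-1.0000) / (5) = 0.4000
Residual b − A·x = (10.2000, -2.5500, -8.6250)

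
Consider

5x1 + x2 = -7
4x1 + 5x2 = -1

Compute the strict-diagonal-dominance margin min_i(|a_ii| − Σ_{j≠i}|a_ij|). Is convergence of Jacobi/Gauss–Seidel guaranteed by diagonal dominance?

row 1: |5| − (1) = 4
row 2: |5| − (4) = 1
minimum over rows = 1 → strictly diagonally dominant (convergence guaranteed)

1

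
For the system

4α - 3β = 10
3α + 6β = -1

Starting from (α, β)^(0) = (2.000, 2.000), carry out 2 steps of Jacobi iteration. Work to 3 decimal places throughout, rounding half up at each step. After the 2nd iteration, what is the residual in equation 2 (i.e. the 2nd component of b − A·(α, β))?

7.127

Iteration 1:
  α = (10 - (-3)·2.000) / (4) = 4.000
  β = (-1 - (3)·2.000) / (6) = -1.167
Iteration 2:
  α = (10 - (-3)·-1.167) / (4) = 1.625
  β = (-1 - (3)·4.000) / (6) = -2.167
Residual b − A·x = (-3.001, 7.127)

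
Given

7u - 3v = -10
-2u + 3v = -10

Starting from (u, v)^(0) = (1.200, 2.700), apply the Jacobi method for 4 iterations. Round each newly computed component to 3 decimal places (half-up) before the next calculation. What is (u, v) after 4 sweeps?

(-3.575, -5.290)

Iteration 1:
  u = (-10 - (-3)·2.700) / (7) = -0.271
  v = (-10 - (-2)·1.200) / (3) = -2.533
Iteration 2:
  u = (-10 - (-3)·-2.533) / (7) = -2.514
  v = (-10 - (-2)·-0.271) / (3) = -3.514
Iteration 3:
  u = (-10 - (-3)·-3.514) / (7) = -2.935
  v = (-10 - (-2)·-2.514) / (3) = -5.009
Iteration 4:
  u = (-10 - (-3)·-5.009) / (7) = -3.575
  v = (-10 - (-2)·-2.935) / (3) = -5.290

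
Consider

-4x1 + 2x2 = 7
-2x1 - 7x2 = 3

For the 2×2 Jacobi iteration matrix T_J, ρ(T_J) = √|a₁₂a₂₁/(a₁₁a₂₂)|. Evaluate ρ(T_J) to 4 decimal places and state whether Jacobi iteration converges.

a₁₂a₂₁/(a₁₁a₂₂) = (2)·(-2) / ((-4)·(-7)) = -0.142857
ρ = √|-0.142857| = √0.142857 = 0.3780
ρ < 1, so Jacobi converges

0.3780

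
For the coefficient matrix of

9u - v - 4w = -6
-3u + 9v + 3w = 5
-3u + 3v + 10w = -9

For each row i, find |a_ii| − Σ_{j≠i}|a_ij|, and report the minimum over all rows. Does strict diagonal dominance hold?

row 1: |9| − (1+4) = 4
row 2: |9| − (3+3) = 3
row 3: |10| − (3+3) = 4
minimum over rows = 3 → strictly diagonally dominant (convergence guaranteed)

3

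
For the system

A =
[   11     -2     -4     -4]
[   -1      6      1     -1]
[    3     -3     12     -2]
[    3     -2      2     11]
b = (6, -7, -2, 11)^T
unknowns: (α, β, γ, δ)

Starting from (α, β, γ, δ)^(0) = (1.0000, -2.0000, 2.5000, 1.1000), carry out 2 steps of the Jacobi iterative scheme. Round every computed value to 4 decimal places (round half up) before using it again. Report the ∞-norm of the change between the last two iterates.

1.4694

Iteration 1:
  α = (6 - (-2)·-2.0000 - (-4)·2.5000 - (-4)·1.1000) / (11) = 1.4909
  β = (-7 - (-1)·1.0000 - (1)·2.5000 - (-1)·1.1000) / (6) = -1.2333
  γ = (-2 - (3)·1.0000 - (-3)·-2.0000 - (-2)·1.1000) / (12) = -0.7333
  δ = (11 - (3)·1.0000 - (-2)·-2.0000 - (2)·2.5000) / (11) = -0.0909
Iteration 2:
  α = (6 - (-2)·-1.2333 - (-4)·-0.7333 - (-4)·-0.0909) / (11) = 0.0215
  β = (-7 - (-1)·1.4909 - (1)·-0.7333 - (-1)·-0.0909) / (6) = -0.8111
  γ = (-2 - (3)·1.4909 - (-3)·-1.2333 - (-2)·-0.0909) / (12) = -0.8629
  δ = (11 - (3)·1.4909 - (-2)·-1.2333 - (2)·-0.7333) / (11) = 0.5025
Change: (-1.4694, 0.4222, -0.1296, 0.5934) → max |·| = 1.4694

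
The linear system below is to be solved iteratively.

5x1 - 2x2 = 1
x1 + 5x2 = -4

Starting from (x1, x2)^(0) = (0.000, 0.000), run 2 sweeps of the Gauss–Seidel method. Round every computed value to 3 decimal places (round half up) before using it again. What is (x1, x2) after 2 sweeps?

Iteration 1:
  x1 = (1 - (-2)·0.000) / (5) = 0.200
  x2 = (-4 - (1)·0.200) / (5) = -0.840
Iteration 2:
  x1 = (1 - (-2)·-0.840) / (5) = -0.136
  x2 = (-4 - (1)·-0.136) / (5) = -0.773

(-0.136, -0.773)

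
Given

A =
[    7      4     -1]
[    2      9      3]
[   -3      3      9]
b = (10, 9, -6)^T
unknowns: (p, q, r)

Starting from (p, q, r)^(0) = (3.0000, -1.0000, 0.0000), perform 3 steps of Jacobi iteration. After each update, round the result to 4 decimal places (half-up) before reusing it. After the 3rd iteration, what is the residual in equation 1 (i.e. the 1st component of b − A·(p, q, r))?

Iteration 1:
  p = (10 - (4)·-1.0000 - (-1)·0.0000) / (7) = 2.0000
  q = (9 - (2)·3.0000 - (3)·0.0000) / (9) = 0.3333
  r = (-6 - (-3)·3.0000 - (3)·-1.0000) / (9) = 0.6667
Iteration 2:
  p = (10 - (4)·0.3333 - (-1)·0.6667) / (7) = 1.3334
  q = (9 - (2)·2.0000 - (3)·0.6667) / (9) = 0.3333
  r = (-6 - (-3)·2.0000 - (3)·0.3333) / (9) = -0.1111
Iteration 3:
  p = (10 - (4)·0.3333 - (-1)·-0.1111) / (7) = 1.2222
  q = (9 - (2)·1.3334 - (3)·-0.1111) / (9) = 0.7407
  r = (-6 - (-3)·1.3334 - (3)·0.3333) / (9) = -0.3333
Residual b − A·x = (-1.8515, 0.8892, -1.5558)

-1.8515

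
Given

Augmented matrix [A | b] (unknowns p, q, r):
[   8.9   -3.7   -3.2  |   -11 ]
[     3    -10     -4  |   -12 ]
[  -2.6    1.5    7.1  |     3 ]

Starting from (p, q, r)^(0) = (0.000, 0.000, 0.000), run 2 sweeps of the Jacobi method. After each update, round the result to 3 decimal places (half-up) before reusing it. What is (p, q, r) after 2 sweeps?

Iteration 1:
  p = (-11 - (-3.7)·0.000 - (-3.2)·0.000) / (8.9) = -1.236
  q = (-12 - (3)·0.000 - (-4)·0.000) / (-10) = 1.200
  r = (3 - (-2.6)·0.000 - (1.5)·0.000) / (7.1) = 0.423
Iteration 2:
  p = (-11 - (-3.7)·1.200 - (-3.2)·0.423) / (8.9) = -0.585
  q = (-12 - (3)·-1.236 - (-4)·0.423) / (-10) = 0.660
  r = (3 - (-2.6)·-1.236 - (1.5)·1.200) / (7.1) = -0.284

(-0.585, 0.660, -0.284)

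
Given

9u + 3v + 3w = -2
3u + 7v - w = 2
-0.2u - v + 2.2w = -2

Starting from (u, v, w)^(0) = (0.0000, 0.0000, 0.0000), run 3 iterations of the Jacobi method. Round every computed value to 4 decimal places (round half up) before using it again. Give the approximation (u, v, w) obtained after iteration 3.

(-0.0395, 0.1777, -0.7963)

Iteration 1:
  u = (-2 - (3)·0.0000 - (3)·0.0000) / (9) = -0.2222
  v = (2 - (3)·0.0000 - (-1)·0.0000) / (7) = 0.2857
  w = (-2 - (-0.2)·0.0000 - (-1)·0.0000) / (2.2) = -0.9091
Iteration 2:
  u = (-2 - (3)·0.2857 - (3)·-0.9091) / (9) = -0.0144
  v = (2 - (3)·-0.2222 - (-1)·-0.9091) / (7) = 0.2511
  w = (-2 - (-0.2)·-0.2222 - (-1)·0.2857) / (2.2) = -0.7994
Iteration 3:
  u = (-2 - (3)·0.2511 - (3)·-0.7994) / (9) = -0.0395
  v = (2 - (3)·-0.0144 - (-1)·-0.7994) / (7) = 0.1777
  w = (-2 - (-0.2)·-0.0144 - (-1)·0.2511) / (2.2) = -0.7963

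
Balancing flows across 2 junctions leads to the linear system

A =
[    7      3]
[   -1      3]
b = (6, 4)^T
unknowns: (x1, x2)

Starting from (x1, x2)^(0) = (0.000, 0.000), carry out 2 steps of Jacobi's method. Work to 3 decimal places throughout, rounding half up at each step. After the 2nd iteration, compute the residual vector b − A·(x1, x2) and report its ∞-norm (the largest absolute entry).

Iteration 1:
  x1 = (6 - (3)·0.000) / (7) = 0.857
  x2 = (4 - (-1)·0.000) / (3) = 1.333
Iteration 2:
  x1 = (6 - (3)·1.333) / (7) = 0.286
  x2 = (4 - (-1)·0.857) / (3) = 1.619
Residual b − A·x = (-0.859, -0.571); ∞-norm = 0.859

0.859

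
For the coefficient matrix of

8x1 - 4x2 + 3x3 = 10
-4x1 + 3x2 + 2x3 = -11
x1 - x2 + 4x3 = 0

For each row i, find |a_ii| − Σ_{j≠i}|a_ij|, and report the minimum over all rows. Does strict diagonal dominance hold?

row 1: |8| − (4+3) = 1
row 2: |3| − (4+2) = -3
row 3: |4| − (1+1) = 2
minimum over rows = -3 → not strictly diagonally dominant

-3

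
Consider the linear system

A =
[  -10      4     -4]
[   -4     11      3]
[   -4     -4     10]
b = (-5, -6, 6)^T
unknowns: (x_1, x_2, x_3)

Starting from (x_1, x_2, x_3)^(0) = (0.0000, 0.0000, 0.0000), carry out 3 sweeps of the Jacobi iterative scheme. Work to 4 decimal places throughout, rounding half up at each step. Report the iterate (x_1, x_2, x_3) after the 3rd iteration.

Iteration 1:
  x_1 = (-5 - (4)·0.0000 - (-4)·0.0000) / (-10) = 0.5000
  x_2 = (-6 - (-4)·0.0000 - (3)·0.0000) / (11) = -0.5455
  x_3 = (6 - (-4)·0.0000 - (-4)·0.0000) / (10) = 0.6000
Iteration 2:
  x_1 = (-5 - (4)·-0.5455 - (-4)·0.6000) / (-10) = 0.0418
  x_2 = (-6 - (-4)·0.5000 - (3)·0.6000) / (11) = -0.5273
  x_3 = (6 - (-4)·0.5000 - (-4)·-0.5455) / (10) = 0.5818
Iteration 3:
  x_1 = (-5 - (4)·-0.5273 - (-4)·0.5818) / (-10) = 0.0564
  x_2 = (-6 - (-4)·0.0418 - (3)·0.5818) / (11) = -0.6889
  x_3 = (6 - (-4)·0.0418 - (-4)·-0.5273) / (10) = 0.4058

(0.0564, -0.6889, 0.4058)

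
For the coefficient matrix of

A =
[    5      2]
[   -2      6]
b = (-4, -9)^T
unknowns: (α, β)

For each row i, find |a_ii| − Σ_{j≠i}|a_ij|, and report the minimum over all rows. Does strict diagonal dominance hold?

row 1: |5| − (2) = 3
row 2: |6| − (2) = 4
minimum over rows = 3 → strictly diagonally dominant (convergence guaranteed)

3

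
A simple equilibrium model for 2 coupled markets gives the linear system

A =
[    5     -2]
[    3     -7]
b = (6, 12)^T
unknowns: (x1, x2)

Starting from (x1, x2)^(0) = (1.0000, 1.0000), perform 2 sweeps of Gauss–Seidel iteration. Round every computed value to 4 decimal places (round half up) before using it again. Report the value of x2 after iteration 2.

-1.3763

Iteration 1:
  x1 = (6 - (-2)·1.0000) / (5) = 1.6000
  x2 = (12 - (3)·1.6000) / (-7) = -1.0286
Iteration 2:
  x1 = (6 - (-2)·-1.0286) / (5) = 0.7886
  x2 = (12 - (3)·0.7886) / (-7) = -1.3763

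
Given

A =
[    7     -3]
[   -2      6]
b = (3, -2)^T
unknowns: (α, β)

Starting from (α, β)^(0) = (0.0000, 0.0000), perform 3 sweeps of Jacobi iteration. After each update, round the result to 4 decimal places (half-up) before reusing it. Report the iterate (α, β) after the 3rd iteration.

Iteration 1:
  α = (3 - (-3)·0.0000) / (7) = 0.4286
  β = (-2 - (-2)·0.0000) / (6) = -0.3333
Iteration 2:
  α = (3 - (-3)·-0.3333) / (7) = 0.2857
  β = (-2 - (-2)·0.4286) / (6) = -0.1905
Iteration 3:
  α = (3 - (-3)·-0.1905) / (7) = 0.3469
  β = (-2 - (-2)·0.2857) / (6) = -0.2381

(0.3469, -0.2381)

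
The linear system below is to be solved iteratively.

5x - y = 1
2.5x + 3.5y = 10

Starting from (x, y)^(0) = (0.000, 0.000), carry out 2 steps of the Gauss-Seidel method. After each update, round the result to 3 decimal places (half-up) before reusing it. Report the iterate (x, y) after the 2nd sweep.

(0.743, 2.326)

Iteration 1:
  x = (1 - (-1)·0.000) / (5) = 0.200
  y = (10 - (2.5)·0.200) / (3.5) = 2.714
Iteration 2:
  x = (1 - (-1)·2.714) / (5) = 0.743
  y = (10 - (2.5)·0.743) / (3.5) = 2.326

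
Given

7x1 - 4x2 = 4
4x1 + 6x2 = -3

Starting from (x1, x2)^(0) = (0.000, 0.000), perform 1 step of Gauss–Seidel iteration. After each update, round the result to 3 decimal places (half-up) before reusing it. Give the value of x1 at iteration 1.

0.571

Iteration 1:
  x1 = (4 - (-4)·0.000) / (7) = 0.571
  x2 = (-3 - (4)·0.571) / (6) = -0.881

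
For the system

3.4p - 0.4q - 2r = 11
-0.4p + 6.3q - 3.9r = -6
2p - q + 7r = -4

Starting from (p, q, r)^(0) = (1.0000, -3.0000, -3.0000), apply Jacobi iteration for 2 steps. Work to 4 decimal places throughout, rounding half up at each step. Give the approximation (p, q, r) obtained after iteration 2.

Iteration 1:
  p = (11 - (-0.4)·-3.0000 - (-2)·-3.0000) / (3.4) = 1.1176
  q = (-6 - (-0.4)·1.0000 - (-3.9)·-3.0000) / (6.3) = -2.7460
  r = (-4 - (2)·1.0000 - (-1)·-3.0000) / (7) = -1.2857
Iteration 2:
  p = (11 - (-0.4)·-2.7460 - (-2)·-1.2857) / (3.4) = 2.1559
  q = (-6 - (-0.4)·1.1176 - (-3.9)·-1.2857) / (6.3) = -1.6773
  r = (-4 - (2)·1.1176 - (-1)·-2.7460) / (7) = -1.2830

(2.1559, -1.6773, -1.2830)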